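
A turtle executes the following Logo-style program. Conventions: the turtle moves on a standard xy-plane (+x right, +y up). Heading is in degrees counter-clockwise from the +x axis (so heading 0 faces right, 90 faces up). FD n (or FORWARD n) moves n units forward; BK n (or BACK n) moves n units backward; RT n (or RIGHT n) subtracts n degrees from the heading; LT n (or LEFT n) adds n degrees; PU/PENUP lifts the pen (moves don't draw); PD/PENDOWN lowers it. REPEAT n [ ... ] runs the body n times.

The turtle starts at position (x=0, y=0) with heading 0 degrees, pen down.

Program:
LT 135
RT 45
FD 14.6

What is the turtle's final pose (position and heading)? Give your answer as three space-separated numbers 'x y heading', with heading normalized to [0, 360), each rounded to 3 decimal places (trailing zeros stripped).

Answer: 0 14.6 90

Derivation:
Executing turtle program step by step:
Start: pos=(0,0), heading=0, pen down
LT 135: heading 0 -> 135
RT 45: heading 135 -> 90
FD 14.6: (0,0) -> (0,14.6) [heading=90, draw]
Final: pos=(0,14.6), heading=90, 1 segment(s) drawn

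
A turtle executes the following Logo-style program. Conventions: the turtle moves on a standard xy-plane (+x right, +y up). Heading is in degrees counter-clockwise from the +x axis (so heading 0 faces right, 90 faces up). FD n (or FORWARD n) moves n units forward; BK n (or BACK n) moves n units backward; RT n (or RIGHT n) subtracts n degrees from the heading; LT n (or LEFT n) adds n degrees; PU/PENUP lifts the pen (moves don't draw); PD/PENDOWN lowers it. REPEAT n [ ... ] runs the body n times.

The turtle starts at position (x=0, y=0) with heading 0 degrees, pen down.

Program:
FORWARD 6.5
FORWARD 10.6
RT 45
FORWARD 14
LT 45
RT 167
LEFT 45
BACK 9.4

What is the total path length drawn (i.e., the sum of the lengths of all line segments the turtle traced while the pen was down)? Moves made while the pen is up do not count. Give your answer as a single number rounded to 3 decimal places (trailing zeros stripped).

Answer: 40.5

Derivation:
Executing turtle program step by step:
Start: pos=(0,0), heading=0, pen down
FD 6.5: (0,0) -> (6.5,0) [heading=0, draw]
FD 10.6: (6.5,0) -> (17.1,0) [heading=0, draw]
RT 45: heading 0 -> 315
FD 14: (17.1,0) -> (26.999,-9.899) [heading=315, draw]
LT 45: heading 315 -> 0
RT 167: heading 0 -> 193
LT 45: heading 193 -> 238
BK 9.4: (26.999,-9.899) -> (31.981,-1.928) [heading=238, draw]
Final: pos=(31.981,-1.928), heading=238, 4 segment(s) drawn

Segment lengths:
  seg 1: (0,0) -> (6.5,0), length = 6.5
  seg 2: (6.5,0) -> (17.1,0), length = 10.6
  seg 3: (17.1,0) -> (26.999,-9.899), length = 14
  seg 4: (26.999,-9.899) -> (31.981,-1.928), length = 9.4
Total = 40.5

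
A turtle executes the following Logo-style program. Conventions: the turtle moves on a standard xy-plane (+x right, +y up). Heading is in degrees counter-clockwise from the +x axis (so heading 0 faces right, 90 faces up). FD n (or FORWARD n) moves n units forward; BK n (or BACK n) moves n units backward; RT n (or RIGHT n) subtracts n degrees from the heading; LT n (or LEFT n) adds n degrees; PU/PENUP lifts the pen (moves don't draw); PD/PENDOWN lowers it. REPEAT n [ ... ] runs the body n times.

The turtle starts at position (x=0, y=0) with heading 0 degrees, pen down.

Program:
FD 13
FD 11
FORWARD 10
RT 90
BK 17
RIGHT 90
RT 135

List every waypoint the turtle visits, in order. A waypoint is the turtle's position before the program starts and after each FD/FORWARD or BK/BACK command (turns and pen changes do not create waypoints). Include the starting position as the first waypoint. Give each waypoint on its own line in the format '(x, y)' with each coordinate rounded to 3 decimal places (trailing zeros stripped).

Executing turtle program step by step:
Start: pos=(0,0), heading=0, pen down
FD 13: (0,0) -> (13,0) [heading=0, draw]
FD 11: (13,0) -> (24,0) [heading=0, draw]
FD 10: (24,0) -> (34,0) [heading=0, draw]
RT 90: heading 0 -> 270
BK 17: (34,0) -> (34,17) [heading=270, draw]
RT 90: heading 270 -> 180
RT 135: heading 180 -> 45
Final: pos=(34,17), heading=45, 4 segment(s) drawn
Waypoints (5 total):
(0, 0)
(13, 0)
(24, 0)
(34, 0)
(34, 17)

Answer: (0, 0)
(13, 0)
(24, 0)
(34, 0)
(34, 17)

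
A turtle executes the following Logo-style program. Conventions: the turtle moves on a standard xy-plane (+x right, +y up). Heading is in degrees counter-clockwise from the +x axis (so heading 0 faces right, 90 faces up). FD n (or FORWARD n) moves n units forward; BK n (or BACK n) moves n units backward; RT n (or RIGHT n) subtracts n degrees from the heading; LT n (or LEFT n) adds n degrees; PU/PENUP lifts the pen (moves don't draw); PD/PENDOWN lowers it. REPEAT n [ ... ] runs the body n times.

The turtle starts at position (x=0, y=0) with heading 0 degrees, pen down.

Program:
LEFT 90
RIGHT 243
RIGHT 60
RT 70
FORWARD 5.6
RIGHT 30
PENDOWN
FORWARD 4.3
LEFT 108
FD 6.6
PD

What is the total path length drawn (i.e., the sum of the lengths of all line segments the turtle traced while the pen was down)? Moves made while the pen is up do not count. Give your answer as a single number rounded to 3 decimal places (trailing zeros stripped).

Executing turtle program step by step:
Start: pos=(0,0), heading=0, pen down
LT 90: heading 0 -> 90
RT 243: heading 90 -> 207
RT 60: heading 207 -> 147
RT 70: heading 147 -> 77
FD 5.6: (0,0) -> (1.26,5.456) [heading=77, draw]
RT 30: heading 77 -> 47
PD: pen down
FD 4.3: (1.26,5.456) -> (4.192,8.601) [heading=47, draw]
LT 108: heading 47 -> 155
FD 6.6: (4.192,8.601) -> (-1.789,11.391) [heading=155, draw]
PD: pen down
Final: pos=(-1.789,11.391), heading=155, 3 segment(s) drawn

Segment lengths:
  seg 1: (0,0) -> (1.26,5.456), length = 5.6
  seg 2: (1.26,5.456) -> (4.192,8.601), length = 4.3
  seg 3: (4.192,8.601) -> (-1.789,11.391), length = 6.6
Total = 16.5

Answer: 16.5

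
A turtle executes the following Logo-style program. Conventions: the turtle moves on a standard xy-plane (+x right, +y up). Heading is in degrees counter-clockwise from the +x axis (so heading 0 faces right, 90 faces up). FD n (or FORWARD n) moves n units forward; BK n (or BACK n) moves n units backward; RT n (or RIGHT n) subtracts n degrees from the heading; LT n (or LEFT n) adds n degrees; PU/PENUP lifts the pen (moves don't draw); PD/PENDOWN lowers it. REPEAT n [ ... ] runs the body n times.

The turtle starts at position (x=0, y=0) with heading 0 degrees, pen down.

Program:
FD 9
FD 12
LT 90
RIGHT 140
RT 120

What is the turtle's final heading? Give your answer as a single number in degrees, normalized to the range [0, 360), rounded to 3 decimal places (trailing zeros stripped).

Answer: 190

Derivation:
Executing turtle program step by step:
Start: pos=(0,0), heading=0, pen down
FD 9: (0,0) -> (9,0) [heading=0, draw]
FD 12: (9,0) -> (21,0) [heading=0, draw]
LT 90: heading 0 -> 90
RT 140: heading 90 -> 310
RT 120: heading 310 -> 190
Final: pos=(21,0), heading=190, 2 segment(s) drawn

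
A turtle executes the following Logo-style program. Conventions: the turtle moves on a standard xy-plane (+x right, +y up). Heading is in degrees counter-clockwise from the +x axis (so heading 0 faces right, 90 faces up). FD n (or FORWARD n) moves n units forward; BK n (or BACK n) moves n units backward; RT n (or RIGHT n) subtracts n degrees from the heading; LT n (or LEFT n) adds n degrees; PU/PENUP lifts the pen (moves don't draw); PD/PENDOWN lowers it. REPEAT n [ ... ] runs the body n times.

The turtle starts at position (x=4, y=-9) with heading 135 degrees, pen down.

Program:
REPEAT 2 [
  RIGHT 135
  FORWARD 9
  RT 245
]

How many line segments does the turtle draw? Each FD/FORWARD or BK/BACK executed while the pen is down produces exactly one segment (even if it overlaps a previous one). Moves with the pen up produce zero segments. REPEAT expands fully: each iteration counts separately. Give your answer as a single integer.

Answer: 2

Derivation:
Executing turtle program step by step:
Start: pos=(4,-9), heading=135, pen down
REPEAT 2 [
  -- iteration 1/2 --
  RT 135: heading 135 -> 0
  FD 9: (4,-9) -> (13,-9) [heading=0, draw]
  RT 245: heading 0 -> 115
  -- iteration 2/2 --
  RT 135: heading 115 -> 340
  FD 9: (13,-9) -> (21.457,-12.078) [heading=340, draw]
  RT 245: heading 340 -> 95
]
Final: pos=(21.457,-12.078), heading=95, 2 segment(s) drawn
Segments drawn: 2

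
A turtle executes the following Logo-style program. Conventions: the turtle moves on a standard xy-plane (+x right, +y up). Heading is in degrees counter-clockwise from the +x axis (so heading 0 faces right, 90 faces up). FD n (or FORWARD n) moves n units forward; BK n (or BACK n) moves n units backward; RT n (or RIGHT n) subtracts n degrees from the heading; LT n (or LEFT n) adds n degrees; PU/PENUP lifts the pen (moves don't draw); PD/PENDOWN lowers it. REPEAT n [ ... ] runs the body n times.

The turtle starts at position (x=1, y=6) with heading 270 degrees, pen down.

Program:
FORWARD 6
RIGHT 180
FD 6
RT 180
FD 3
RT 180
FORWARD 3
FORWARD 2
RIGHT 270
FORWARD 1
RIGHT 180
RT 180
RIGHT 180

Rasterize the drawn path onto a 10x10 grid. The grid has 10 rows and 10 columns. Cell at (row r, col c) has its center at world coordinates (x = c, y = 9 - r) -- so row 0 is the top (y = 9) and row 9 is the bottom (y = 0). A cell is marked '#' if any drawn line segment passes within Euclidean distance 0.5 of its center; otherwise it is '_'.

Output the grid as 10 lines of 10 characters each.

Segment 0: (1,6) -> (1,0)
Segment 1: (1,0) -> (1,6)
Segment 2: (1,6) -> (1,3)
Segment 3: (1,3) -> (1,6)
Segment 4: (1,6) -> (1,8)
Segment 5: (1,8) -> (-0,8)

Answer: __________
##________
_#________
_#________
_#________
_#________
_#________
_#________
_#________
_#________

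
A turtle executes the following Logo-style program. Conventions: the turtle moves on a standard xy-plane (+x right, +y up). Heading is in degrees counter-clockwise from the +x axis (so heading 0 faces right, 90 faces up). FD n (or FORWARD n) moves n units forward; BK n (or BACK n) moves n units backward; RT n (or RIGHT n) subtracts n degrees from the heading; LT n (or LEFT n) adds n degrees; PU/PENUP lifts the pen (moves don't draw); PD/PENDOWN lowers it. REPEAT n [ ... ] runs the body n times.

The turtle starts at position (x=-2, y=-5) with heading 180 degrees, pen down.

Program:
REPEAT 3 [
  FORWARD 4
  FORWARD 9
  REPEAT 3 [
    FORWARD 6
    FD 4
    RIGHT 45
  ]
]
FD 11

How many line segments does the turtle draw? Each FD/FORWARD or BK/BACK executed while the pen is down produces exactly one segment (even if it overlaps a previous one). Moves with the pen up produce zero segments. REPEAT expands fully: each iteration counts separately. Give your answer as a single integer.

Answer: 25

Derivation:
Executing turtle program step by step:
Start: pos=(-2,-5), heading=180, pen down
REPEAT 3 [
  -- iteration 1/3 --
  FD 4: (-2,-5) -> (-6,-5) [heading=180, draw]
  FD 9: (-6,-5) -> (-15,-5) [heading=180, draw]
  REPEAT 3 [
    -- iteration 1/3 --
    FD 6: (-15,-5) -> (-21,-5) [heading=180, draw]
    FD 4: (-21,-5) -> (-25,-5) [heading=180, draw]
    RT 45: heading 180 -> 135
    -- iteration 2/3 --
    FD 6: (-25,-5) -> (-29.243,-0.757) [heading=135, draw]
    FD 4: (-29.243,-0.757) -> (-32.071,2.071) [heading=135, draw]
    RT 45: heading 135 -> 90
    -- iteration 3/3 --
    FD 6: (-32.071,2.071) -> (-32.071,8.071) [heading=90, draw]
    FD 4: (-32.071,8.071) -> (-32.071,12.071) [heading=90, draw]
    RT 45: heading 90 -> 45
  ]
  -- iteration 2/3 --
  FD 4: (-32.071,12.071) -> (-29.243,14.899) [heading=45, draw]
  FD 9: (-29.243,14.899) -> (-22.879,21.263) [heading=45, draw]
  REPEAT 3 [
    -- iteration 1/3 --
    FD 6: (-22.879,21.263) -> (-18.636,25.506) [heading=45, draw]
    FD 4: (-18.636,25.506) -> (-15.808,28.335) [heading=45, draw]
    RT 45: heading 45 -> 0
    -- iteration 2/3 --
    FD 6: (-15.808,28.335) -> (-9.808,28.335) [heading=0, draw]
    FD 4: (-9.808,28.335) -> (-5.808,28.335) [heading=0, draw]
    RT 45: heading 0 -> 315
    -- iteration 3/3 --
    FD 6: (-5.808,28.335) -> (-1.565,24.092) [heading=315, draw]
    FD 4: (-1.565,24.092) -> (1.263,21.263) [heading=315, draw]
    RT 45: heading 315 -> 270
  ]
  -- iteration 3/3 --
  FD 4: (1.263,21.263) -> (1.263,17.263) [heading=270, draw]
  FD 9: (1.263,17.263) -> (1.263,8.263) [heading=270, draw]
  REPEAT 3 [
    -- iteration 1/3 --
    FD 6: (1.263,8.263) -> (1.263,2.263) [heading=270, draw]
    FD 4: (1.263,2.263) -> (1.263,-1.737) [heading=270, draw]
    RT 45: heading 270 -> 225
    -- iteration 2/3 --
    FD 6: (1.263,-1.737) -> (-2.979,-5.979) [heading=225, draw]
    FD 4: (-2.979,-5.979) -> (-5.808,-8.808) [heading=225, draw]
    RT 45: heading 225 -> 180
    -- iteration 3/3 --
    FD 6: (-5.808,-8.808) -> (-11.808,-8.808) [heading=180, draw]
    FD 4: (-11.808,-8.808) -> (-15.808,-8.808) [heading=180, draw]
    RT 45: heading 180 -> 135
  ]
]
FD 11: (-15.808,-8.808) -> (-23.586,-1.029) [heading=135, draw]
Final: pos=(-23.586,-1.029), heading=135, 25 segment(s) drawn
Segments drawn: 25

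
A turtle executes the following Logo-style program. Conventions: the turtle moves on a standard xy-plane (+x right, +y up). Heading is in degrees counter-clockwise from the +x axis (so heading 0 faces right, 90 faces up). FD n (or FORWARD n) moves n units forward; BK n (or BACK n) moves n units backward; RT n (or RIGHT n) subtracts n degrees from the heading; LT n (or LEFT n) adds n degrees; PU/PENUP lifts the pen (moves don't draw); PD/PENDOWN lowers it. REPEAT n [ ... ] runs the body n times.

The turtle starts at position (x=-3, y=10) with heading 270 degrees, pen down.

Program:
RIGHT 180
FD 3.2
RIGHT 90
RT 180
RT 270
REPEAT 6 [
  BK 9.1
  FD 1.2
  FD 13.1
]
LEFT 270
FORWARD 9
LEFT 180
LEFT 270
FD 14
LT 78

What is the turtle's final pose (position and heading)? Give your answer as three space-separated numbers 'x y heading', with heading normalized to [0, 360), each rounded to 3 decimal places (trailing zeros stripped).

Executing turtle program step by step:
Start: pos=(-3,10), heading=270, pen down
RT 180: heading 270 -> 90
FD 3.2: (-3,10) -> (-3,13.2) [heading=90, draw]
RT 90: heading 90 -> 0
RT 180: heading 0 -> 180
RT 270: heading 180 -> 270
REPEAT 6 [
  -- iteration 1/6 --
  BK 9.1: (-3,13.2) -> (-3,22.3) [heading=270, draw]
  FD 1.2: (-3,22.3) -> (-3,21.1) [heading=270, draw]
  FD 13.1: (-3,21.1) -> (-3,8) [heading=270, draw]
  -- iteration 2/6 --
  BK 9.1: (-3,8) -> (-3,17.1) [heading=270, draw]
  FD 1.2: (-3,17.1) -> (-3,15.9) [heading=270, draw]
  FD 13.1: (-3,15.9) -> (-3,2.8) [heading=270, draw]
  -- iteration 3/6 --
  BK 9.1: (-3,2.8) -> (-3,11.9) [heading=270, draw]
  FD 1.2: (-3,11.9) -> (-3,10.7) [heading=270, draw]
  FD 13.1: (-3,10.7) -> (-3,-2.4) [heading=270, draw]
  -- iteration 4/6 --
  BK 9.1: (-3,-2.4) -> (-3,6.7) [heading=270, draw]
  FD 1.2: (-3,6.7) -> (-3,5.5) [heading=270, draw]
  FD 13.1: (-3,5.5) -> (-3,-7.6) [heading=270, draw]
  -- iteration 5/6 --
  BK 9.1: (-3,-7.6) -> (-3,1.5) [heading=270, draw]
  FD 1.2: (-3,1.5) -> (-3,0.3) [heading=270, draw]
  FD 13.1: (-3,0.3) -> (-3,-12.8) [heading=270, draw]
  -- iteration 6/6 --
  BK 9.1: (-3,-12.8) -> (-3,-3.7) [heading=270, draw]
  FD 1.2: (-3,-3.7) -> (-3,-4.9) [heading=270, draw]
  FD 13.1: (-3,-4.9) -> (-3,-18) [heading=270, draw]
]
LT 270: heading 270 -> 180
FD 9: (-3,-18) -> (-12,-18) [heading=180, draw]
LT 180: heading 180 -> 0
LT 270: heading 0 -> 270
FD 14: (-12,-18) -> (-12,-32) [heading=270, draw]
LT 78: heading 270 -> 348
Final: pos=(-12,-32), heading=348, 21 segment(s) drawn

Answer: -12 -32 348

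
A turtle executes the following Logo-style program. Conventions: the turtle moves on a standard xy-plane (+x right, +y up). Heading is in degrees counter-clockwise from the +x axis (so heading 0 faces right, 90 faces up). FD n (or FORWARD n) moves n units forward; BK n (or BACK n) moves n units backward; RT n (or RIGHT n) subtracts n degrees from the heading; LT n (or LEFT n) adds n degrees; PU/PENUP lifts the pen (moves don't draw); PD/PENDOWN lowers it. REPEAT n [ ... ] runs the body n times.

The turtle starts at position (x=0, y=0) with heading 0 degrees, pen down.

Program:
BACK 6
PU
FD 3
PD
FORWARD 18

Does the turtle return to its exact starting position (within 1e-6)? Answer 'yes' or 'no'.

Executing turtle program step by step:
Start: pos=(0,0), heading=0, pen down
BK 6: (0,0) -> (-6,0) [heading=0, draw]
PU: pen up
FD 3: (-6,0) -> (-3,0) [heading=0, move]
PD: pen down
FD 18: (-3,0) -> (15,0) [heading=0, draw]
Final: pos=(15,0), heading=0, 2 segment(s) drawn

Start position: (0, 0)
Final position: (15, 0)
Distance = 15; >= 1e-6 -> NOT closed

Answer: no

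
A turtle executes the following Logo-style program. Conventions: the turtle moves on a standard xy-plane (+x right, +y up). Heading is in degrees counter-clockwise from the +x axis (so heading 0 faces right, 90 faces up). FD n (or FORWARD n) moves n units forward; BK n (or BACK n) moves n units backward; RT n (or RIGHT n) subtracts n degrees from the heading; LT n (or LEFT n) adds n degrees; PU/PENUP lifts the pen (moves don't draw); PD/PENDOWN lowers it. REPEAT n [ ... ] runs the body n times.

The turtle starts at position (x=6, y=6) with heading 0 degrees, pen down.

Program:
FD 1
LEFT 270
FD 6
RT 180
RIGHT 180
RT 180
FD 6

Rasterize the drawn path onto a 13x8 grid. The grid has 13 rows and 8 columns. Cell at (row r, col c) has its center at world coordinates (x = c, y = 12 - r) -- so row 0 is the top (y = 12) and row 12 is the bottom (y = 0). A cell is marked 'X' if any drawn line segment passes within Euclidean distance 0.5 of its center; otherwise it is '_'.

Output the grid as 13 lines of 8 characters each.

Answer: ________
________
________
________
________
________
______XX
_______X
_______X
_______X
_______X
_______X
_______X

Derivation:
Segment 0: (6,6) -> (7,6)
Segment 1: (7,6) -> (7,0)
Segment 2: (7,0) -> (7,6)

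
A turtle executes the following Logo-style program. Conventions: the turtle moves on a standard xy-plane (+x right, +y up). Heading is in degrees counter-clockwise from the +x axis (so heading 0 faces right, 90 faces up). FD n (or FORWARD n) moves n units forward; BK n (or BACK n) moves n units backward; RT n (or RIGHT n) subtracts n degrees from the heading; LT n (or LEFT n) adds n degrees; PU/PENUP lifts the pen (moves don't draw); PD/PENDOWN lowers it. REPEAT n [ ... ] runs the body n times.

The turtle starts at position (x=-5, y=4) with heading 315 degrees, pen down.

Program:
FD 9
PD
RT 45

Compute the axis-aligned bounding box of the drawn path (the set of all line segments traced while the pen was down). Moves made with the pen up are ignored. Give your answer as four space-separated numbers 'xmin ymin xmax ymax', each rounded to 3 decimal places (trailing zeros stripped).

Answer: -5 -2.364 1.364 4

Derivation:
Executing turtle program step by step:
Start: pos=(-5,4), heading=315, pen down
FD 9: (-5,4) -> (1.364,-2.364) [heading=315, draw]
PD: pen down
RT 45: heading 315 -> 270
Final: pos=(1.364,-2.364), heading=270, 1 segment(s) drawn

Segment endpoints: x in {-5, 1.364}, y in {-2.364, 4}
xmin=-5, ymin=-2.364, xmax=1.364, ymax=4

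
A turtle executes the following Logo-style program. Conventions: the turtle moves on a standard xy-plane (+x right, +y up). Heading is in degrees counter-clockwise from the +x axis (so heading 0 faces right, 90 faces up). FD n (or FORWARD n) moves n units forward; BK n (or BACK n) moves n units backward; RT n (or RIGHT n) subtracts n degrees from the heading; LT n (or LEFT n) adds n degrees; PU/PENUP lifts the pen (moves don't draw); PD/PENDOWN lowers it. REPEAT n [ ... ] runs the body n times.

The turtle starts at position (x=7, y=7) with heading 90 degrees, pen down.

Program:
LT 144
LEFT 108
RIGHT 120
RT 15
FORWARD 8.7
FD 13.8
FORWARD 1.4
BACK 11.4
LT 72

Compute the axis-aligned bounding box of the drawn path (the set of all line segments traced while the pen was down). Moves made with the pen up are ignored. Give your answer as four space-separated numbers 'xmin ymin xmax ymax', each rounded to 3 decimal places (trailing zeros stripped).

Answer: -14.295 -3.85 7 7

Derivation:
Executing turtle program step by step:
Start: pos=(7,7), heading=90, pen down
LT 144: heading 90 -> 234
LT 108: heading 234 -> 342
RT 120: heading 342 -> 222
RT 15: heading 222 -> 207
FD 8.7: (7,7) -> (-0.752,3.05) [heading=207, draw]
FD 13.8: (-0.752,3.05) -> (-13.048,-3.215) [heading=207, draw]
FD 1.4: (-13.048,-3.215) -> (-14.295,-3.85) [heading=207, draw]
BK 11.4: (-14.295,-3.85) -> (-4.138,1.325) [heading=207, draw]
LT 72: heading 207 -> 279
Final: pos=(-4.138,1.325), heading=279, 4 segment(s) drawn

Segment endpoints: x in {-14.295, -13.048, -4.138, -0.752, 7}, y in {-3.85, -3.215, 1.325, 3.05, 7}
xmin=-14.295, ymin=-3.85, xmax=7, ymax=7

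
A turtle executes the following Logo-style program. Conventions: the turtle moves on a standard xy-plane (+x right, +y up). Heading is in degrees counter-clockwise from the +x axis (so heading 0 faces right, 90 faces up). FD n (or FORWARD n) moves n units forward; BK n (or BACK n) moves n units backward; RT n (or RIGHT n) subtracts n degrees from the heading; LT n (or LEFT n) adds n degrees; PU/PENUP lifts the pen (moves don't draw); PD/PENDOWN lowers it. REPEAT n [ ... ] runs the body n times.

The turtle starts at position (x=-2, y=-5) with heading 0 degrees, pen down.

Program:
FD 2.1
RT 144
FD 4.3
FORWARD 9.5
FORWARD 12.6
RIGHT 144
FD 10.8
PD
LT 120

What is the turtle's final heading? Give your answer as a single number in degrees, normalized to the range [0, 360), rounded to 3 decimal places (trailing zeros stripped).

Answer: 192

Derivation:
Executing turtle program step by step:
Start: pos=(-2,-5), heading=0, pen down
FD 2.1: (-2,-5) -> (0.1,-5) [heading=0, draw]
RT 144: heading 0 -> 216
FD 4.3: (0.1,-5) -> (-3.379,-7.527) [heading=216, draw]
FD 9.5: (-3.379,-7.527) -> (-11.064,-13.111) [heading=216, draw]
FD 12.6: (-11.064,-13.111) -> (-21.258,-20.518) [heading=216, draw]
RT 144: heading 216 -> 72
FD 10.8: (-21.258,-20.518) -> (-17.921,-10.246) [heading=72, draw]
PD: pen down
LT 120: heading 72 -> 192
Final: pos=(-17.921,-10.246), heading=192, 5 segment(s) drawn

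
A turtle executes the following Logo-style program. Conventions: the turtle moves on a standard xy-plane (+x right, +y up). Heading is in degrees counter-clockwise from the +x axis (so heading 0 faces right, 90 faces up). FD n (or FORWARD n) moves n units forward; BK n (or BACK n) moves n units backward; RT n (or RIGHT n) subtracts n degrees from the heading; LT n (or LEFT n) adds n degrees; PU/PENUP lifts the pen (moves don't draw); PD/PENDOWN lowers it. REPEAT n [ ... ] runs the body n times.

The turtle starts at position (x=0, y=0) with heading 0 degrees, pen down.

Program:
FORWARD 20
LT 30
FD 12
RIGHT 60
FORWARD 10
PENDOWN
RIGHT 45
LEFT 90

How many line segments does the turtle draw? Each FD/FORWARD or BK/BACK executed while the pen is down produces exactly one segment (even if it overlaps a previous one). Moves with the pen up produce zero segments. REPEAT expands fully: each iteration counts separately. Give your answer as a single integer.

Answer: 3

Derivation:
Executing turtle program step by step:
Start: pos=(0,0), heading=0, pen down
FD 20: (0,0) -> (20,0) [heading=0, draw]
LT 30: heading 0 -> 30
FD 12: (20,0) -> (30.392,6) [heading=30, draw]
RT 60: heading 30 -> 330
FD 10: (30.392,6) -> (39.053,1) [heading=330, draw]
PD: pen down
RT 45: heading 330 -> 285
LT 90: heading 285 -> 15
Final: pos=(39.053,1), heading=15, 3 segment(s) drawn
Segments drawn: 3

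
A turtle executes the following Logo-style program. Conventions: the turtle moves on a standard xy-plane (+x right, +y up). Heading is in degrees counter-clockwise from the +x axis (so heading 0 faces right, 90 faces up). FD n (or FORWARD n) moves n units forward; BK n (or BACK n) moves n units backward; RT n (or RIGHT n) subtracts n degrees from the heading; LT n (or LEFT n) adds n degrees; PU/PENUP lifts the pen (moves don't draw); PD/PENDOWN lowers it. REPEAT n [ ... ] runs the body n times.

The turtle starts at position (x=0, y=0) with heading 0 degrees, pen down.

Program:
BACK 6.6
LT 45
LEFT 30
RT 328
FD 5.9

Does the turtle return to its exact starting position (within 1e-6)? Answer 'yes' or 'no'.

Executing turtle program step by step:
Start: pos=(0,0), heading=0, pen down
BK 6.6: (0,0) -> (-6.6,0) [heading=0, draw]
LT 45: heading 0 -> 45
LT 30: heading 45 -> 75
RT 328: heading 75 -> 107
FD 5.9: (-6.6,0) -> (-8.325,5.642) [heading=107, draw]
Final: pos=(-8.325,5.642), heading=107, 2 segment(s) drawn

Start position: (0, 0)
Final position: (-8.325, 5.642)
Distance = 10.057; >= 1e-6 -> NOT closed

Answer: no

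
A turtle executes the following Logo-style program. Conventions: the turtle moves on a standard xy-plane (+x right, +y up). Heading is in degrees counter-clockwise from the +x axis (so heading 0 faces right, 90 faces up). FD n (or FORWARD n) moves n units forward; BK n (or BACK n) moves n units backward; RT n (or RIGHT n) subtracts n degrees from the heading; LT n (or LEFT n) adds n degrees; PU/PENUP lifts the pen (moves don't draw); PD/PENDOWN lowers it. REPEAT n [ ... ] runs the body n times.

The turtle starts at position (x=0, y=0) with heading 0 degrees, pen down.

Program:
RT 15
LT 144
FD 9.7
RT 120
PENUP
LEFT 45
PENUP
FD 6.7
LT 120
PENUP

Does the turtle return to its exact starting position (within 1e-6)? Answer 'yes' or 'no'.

Answer: no

Derivation:
Executing turtle program step by step:
Start: pos=(0,0), heading=0, pen down
RT 15: heading 0 -> 345
LT 144: heading 345 -> 129
FD 9.7: (0,0) -> (-6.104,7.538) [heading=129, draw]
RT 120: heading 129 -> 9
PU: pen up
LT 45: heading 9 -> 54
PU: pen up
FD 6.7: (-6.104,7.538) -> (-2.166,12.959) [heading=54, move]
LT 120: heading 54 -> 174
PU: pen up
Final: pos=(-2.166,12.959), heading=174, 1 segment(s) drawn

Start position: (0, 0)
Final position: (-2.166, 12.959)
Distance = 13.139; >= 1e-6 -> NOT closed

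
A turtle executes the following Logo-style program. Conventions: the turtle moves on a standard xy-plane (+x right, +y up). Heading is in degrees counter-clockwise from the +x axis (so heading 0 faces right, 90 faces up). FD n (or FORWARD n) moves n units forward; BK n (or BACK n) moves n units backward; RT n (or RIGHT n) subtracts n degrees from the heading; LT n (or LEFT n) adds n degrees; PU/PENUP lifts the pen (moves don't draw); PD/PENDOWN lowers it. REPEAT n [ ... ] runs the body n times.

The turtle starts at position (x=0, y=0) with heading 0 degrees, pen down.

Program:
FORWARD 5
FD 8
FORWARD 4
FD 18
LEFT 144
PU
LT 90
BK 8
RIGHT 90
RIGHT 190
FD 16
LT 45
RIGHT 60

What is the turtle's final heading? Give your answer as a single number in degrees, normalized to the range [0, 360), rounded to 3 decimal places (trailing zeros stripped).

Executing turtle program step by step:
Start: pos=(0,0), heading=0, pen down
FD 5: (0,0) -> (5,0) [heading=0, draw]
FD 8: (5,0) -> (13,0) [heading=0, draw]
FD 4: (13,0) -> (17,0) [heading=0, draw]
FD 18: (17,0) -> (35,0) [heading=0, draw]
LT 144: heading 0 -> 144
PU: pen up
LT 90: heading 144 -> 234
BK 8: (35,0) -> (39.702,6.472) [heading=234, move]
RT 90: heading 234 -> 144
RT 190: heading 144 -> 314
FD 16: (39.702,6.472) -> (50.817,-5.037) [heading=314, move]
LT 45: heading 314 -> 359
RT 60: heading 359 -> 299
Final: pos=(50.817,-5.037), heading=299, 4 segment(s) drawn

Answer: 299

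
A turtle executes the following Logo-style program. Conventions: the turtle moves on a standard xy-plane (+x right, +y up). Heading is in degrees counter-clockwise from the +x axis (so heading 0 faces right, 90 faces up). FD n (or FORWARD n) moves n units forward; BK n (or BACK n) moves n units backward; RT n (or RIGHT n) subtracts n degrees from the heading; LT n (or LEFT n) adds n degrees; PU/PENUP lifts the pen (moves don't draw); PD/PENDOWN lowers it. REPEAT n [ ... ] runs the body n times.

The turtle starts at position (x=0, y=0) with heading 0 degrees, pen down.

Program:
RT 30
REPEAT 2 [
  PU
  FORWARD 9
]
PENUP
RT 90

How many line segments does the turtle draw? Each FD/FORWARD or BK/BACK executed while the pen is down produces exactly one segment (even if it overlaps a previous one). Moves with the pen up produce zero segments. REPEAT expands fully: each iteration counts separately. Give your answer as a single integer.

Answer: 0

Derivation:
Executing turtle program step by step:
Start: pos=(0,0), heading=0, pen down
RT 30: heading 0 -> 330
REPEAT 2 [
  -- iteration 1/2 --
  PU: pen up
  FD 9: (0,0) -> (7.794,-4.5) [heading=330, move]
  -- iteration 2/2 --
  PU: pen up
  FD 9: (7.794,-4.5) -> (15.588,-9) [heading=330, move]
]
PU: pen up
RT 90: heading 330 -> 240
Final: pos=(15.588,-9), heading=240, 0 segment(s) drawn
Segments drawn: 0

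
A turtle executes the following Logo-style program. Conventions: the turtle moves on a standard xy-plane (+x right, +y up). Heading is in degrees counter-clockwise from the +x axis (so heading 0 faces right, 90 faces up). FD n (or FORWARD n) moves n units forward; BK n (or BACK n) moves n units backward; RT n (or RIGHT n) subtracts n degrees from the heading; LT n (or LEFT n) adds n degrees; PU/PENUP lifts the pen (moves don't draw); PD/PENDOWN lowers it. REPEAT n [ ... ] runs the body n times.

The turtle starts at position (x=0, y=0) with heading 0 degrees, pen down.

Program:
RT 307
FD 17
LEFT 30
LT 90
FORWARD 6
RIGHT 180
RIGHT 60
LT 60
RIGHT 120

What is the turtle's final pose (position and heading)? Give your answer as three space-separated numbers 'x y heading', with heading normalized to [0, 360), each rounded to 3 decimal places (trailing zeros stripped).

Executing turtle program step by step:
Start: pos=(0,0), heading=0, pen down
RT 307: heading 0 -> 53
FD 17: (0,0) -> (10.231,13.577) [heading=53, draw]
LT 30: heading 53 -> 83
LT 90: heading 83 -> 173
FD 6: (10.231,13.577) -> (4.276,14.308) [heading=173, draw]
RT 180: heading 173 -> 353
RT 60: heading 353 -> 293
LT 60: heading 293 -> 353
RT 120: heading 353 -> 233
Final: pos=(4.276,14.308), heading=233, 2 segment(s) drawn

Answer: 4.276 14.308 233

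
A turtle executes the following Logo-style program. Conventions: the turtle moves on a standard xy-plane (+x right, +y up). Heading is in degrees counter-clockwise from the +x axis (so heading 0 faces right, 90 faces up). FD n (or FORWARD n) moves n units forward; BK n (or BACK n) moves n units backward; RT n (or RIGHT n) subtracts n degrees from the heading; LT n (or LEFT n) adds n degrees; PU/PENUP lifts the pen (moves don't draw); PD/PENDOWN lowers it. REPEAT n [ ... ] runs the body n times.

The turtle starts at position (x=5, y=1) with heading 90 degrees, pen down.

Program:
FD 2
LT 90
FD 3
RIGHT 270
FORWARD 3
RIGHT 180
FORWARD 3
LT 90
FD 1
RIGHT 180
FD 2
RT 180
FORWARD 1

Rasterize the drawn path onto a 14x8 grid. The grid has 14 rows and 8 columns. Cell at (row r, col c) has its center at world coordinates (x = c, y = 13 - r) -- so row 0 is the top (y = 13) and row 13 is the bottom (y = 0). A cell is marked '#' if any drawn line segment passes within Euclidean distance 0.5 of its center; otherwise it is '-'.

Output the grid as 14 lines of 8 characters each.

Answer: --------
--------
--------
--------
--------
--------
--------
--------
--------
--------
-#####--
--#--#--
--#--#--
--#-----

Derivation:
Segment 0: (5,1) -> (5,3)
Segment 1: (5,3) -> (2,3)
Segment 2: (2,3) -> (2,0)
Segment 3: (2,0) -> (2,3)
Segment 4: (2,3) -> (1,3)
Segment 5: (1,3) -> (3,3)
Segment 6: (3,3) -> (2,3)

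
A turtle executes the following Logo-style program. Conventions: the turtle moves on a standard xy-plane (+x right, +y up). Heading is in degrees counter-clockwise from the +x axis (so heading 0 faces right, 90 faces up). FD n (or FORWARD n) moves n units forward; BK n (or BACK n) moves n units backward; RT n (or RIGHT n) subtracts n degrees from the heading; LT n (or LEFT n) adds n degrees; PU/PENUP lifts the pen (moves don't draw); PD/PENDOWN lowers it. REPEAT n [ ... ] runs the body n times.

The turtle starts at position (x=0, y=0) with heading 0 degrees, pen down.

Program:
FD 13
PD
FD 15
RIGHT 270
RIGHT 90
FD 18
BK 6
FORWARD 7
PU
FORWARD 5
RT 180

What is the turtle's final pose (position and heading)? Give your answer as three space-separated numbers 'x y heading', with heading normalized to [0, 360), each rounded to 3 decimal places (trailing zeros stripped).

Answer: 52 0 180

Derivation:
Executing turtle program step by step:
Start: pos=(0,0), heading=0, pen down
FD 13: (0,0) -> (13,0) [heading=0, draw]
PD: pen down
FD 15: (13,0) -> (28,0) [heading=0, draw]
RT 270: heading 0 -> 90
RT 90: heading 90 -> 0
FD 18: (28,0) -> (46,0) [heading=0, draw]
BK 6: (46,0) -> (40,0) [heading=0, draw]
FD 7: (40,0) -> (47,0) [heading=0, draw]
PU: pen up
FD 5: (47,0) -> (52,0) [heading=0, move]
RT 180: heading 0 -> 180
Final: pos=(52,0), heading=180, 5 segment(s) drawn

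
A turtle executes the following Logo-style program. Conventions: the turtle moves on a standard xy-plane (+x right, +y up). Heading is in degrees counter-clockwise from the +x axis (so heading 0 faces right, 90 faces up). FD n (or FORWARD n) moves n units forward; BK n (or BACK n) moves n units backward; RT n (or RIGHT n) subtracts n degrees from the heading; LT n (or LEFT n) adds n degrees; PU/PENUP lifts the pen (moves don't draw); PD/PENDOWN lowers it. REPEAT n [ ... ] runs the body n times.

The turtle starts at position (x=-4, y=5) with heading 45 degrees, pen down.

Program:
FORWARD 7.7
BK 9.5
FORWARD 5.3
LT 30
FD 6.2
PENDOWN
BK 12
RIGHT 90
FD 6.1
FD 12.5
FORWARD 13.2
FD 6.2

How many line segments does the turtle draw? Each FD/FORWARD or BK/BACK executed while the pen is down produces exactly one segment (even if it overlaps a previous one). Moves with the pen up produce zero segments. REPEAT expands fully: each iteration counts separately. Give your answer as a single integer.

Executing turtle program step by step:
Start: pos=(-4,5), heading=45, pen down
FD 7.7: (-4,5) -> (1.445,10.445) [heading=45, draw]
BK 9.5: (1.445,10.445) -> (-5.273,3.727) [heading=45, draw]
FD 5.3: (-5.273,3.727) -> (-1.525,7.475) [heading=45, draw]
LT 30: heading 45 -> 75
FD 6.2: (-1.525,7.475) -> (0.08,13.464) [heading=75, draw]
PD: pen down
BK 12: (0.08,13.464) -> (-3.026,1.873) [heading=75, draw]
RT 90: heading 75 -> 345
FD 6.1: (-3.026,1.873) -> (2.866,0.294) [heading=345, draw]
FD 12.5: (2.866,0.294) -> (14.94,-2.942) [heading=345, draw]
FD 13.2: (14.94,-2.942) -> (27.69,-6.358) [heading=345, draw]
FD 6.2: (27.69,-6.358) -> (33.679,-7.963) [heading=345, draw]
Final: pos=(33.679,-7.963), heading=345, 9 segment(s) drawn
Segments drawn: 9

Answer: 9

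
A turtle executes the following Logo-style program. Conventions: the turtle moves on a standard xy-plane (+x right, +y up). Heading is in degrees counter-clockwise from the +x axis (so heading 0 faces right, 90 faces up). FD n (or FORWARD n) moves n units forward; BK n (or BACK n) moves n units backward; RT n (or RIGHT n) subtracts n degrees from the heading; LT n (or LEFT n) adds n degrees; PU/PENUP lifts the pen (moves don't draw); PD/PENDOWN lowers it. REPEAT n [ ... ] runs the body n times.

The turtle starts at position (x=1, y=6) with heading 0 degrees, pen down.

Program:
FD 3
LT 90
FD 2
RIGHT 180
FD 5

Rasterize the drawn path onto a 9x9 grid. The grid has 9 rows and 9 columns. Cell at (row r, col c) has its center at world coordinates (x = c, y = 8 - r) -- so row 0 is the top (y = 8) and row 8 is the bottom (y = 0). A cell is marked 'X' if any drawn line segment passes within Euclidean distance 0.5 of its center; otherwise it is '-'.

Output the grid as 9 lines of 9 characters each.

Answer: ----X----
----X----
-XXXX----
----X----
----X----
----X----
---------
---------
---------

Derivation:
Segment 0: (1,6) -> (4,6)
Segment 1: (4,6) -> (4,8)
Segment 2: (4,8) -> (4,3)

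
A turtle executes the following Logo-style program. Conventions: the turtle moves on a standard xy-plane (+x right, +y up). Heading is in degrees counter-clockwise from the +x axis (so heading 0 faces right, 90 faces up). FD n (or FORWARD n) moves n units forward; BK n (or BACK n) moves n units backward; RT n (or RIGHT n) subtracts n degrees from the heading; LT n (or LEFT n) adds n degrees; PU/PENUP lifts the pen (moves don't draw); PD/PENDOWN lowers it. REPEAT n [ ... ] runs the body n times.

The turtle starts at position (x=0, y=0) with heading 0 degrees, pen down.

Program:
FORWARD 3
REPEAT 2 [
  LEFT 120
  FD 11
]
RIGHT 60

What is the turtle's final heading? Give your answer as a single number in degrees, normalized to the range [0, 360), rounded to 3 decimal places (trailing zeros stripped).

Executing turtle program step by step:
Start: pos=(0,0), heading=0, pen down
FD 3: (0,0) -> (3,0) [heading=0, draw]
REPEAT 2 [
  -- iteration 1/2 --
  LT 120: heading 0 -> 120
  FD 11: (3,0) -> (-2.5,9.526) [heading=120, draw]
  -- iteration 2/2 --
  LT 120: heading 120 -> 240
  FD 11: (-2.5,9.526) -> (-8,0) [heading=240, draw]
]
RT 60: heading 240 -> 180
Final: pos=(-8,0), heading=180, 3 segment(s) drawn

Answer: 180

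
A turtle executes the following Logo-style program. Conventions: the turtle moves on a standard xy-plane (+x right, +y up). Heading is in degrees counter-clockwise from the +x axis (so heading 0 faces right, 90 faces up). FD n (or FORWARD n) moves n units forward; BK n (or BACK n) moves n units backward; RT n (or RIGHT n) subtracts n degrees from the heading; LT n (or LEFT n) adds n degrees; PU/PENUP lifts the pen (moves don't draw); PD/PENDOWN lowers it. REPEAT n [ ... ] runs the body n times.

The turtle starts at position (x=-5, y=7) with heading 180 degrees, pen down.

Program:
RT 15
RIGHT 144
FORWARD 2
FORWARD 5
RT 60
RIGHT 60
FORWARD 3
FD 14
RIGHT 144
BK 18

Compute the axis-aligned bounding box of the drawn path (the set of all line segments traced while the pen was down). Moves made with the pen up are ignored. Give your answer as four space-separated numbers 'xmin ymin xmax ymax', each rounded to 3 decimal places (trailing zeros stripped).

Answer: -5 -23.32 7.048 9.509

Derivation:
Executing turtle program step by step:
Start: pos=(-5,7), heading=180, pen down
RT 15: heading 180 -> 165
RT 144: heading 165 -> 21
FD 2: (-5,7) -> (-3.133,7.717) [heading=21, draw]
FD 5: (-3.133,7.717) -> (1.535,9.509) [heading=21, draw]
RT 60: heading 21 -> 321
RT 60: heading 321 -> 261
FD 3: (1.535,9.509) -> (1.066,6.546) [heading=261, draw]
FD 14: (1.066,6.546) -> (-1.124,-7.282) [heading=261, draw]
RT 144: heading 261 -> 117
BK 18: (-1.124,-7.282) -> (7.048,-23.32) [heading=117, draw]
Final: pos=(7.048,-23.32), heading=117, 5 segment(s) drawn

Segment endpoints: x in {-5, -3.133, -1.124, 1.066, 1.535, 7.048}, y in {-23.32, -7.282, 6.546, 7, 7.717, 9.509}
xmin=-5, ymin=-23.32, xmax=7.048, ymax=9.509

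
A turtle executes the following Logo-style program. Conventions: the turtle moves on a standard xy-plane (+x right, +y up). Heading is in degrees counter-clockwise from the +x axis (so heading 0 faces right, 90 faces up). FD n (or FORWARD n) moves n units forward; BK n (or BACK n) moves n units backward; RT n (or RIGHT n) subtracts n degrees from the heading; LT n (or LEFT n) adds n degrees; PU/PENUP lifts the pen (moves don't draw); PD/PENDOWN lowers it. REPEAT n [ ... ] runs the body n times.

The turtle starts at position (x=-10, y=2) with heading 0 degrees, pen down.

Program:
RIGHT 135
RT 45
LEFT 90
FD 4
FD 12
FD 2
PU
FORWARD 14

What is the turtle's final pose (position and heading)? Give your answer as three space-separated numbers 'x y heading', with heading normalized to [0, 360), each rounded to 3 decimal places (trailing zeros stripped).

Executing turtle program step by step:
Start: pos=(-10,2), heading=0, pen down
RT 135: heading 0 -> 225
RT 45: heading 225 -> 180
LT 90: heading 180 -> 270
FD 4: (-10,2) -> (-10,-2) [heading=270, draw]
FD 12: (-10,-2) -> (-10,-14) [heading=270, draw]
FD 2: (-10,-14) -> (-10,-16) [heading=270, draw]
PU: pen up
FD 14: (-10,-16) -> (-10,-30) [heading=270, move]
Final: pos=(-10,-30), heading=270, 3 segment(s) drawn

Answer: -10 -30 270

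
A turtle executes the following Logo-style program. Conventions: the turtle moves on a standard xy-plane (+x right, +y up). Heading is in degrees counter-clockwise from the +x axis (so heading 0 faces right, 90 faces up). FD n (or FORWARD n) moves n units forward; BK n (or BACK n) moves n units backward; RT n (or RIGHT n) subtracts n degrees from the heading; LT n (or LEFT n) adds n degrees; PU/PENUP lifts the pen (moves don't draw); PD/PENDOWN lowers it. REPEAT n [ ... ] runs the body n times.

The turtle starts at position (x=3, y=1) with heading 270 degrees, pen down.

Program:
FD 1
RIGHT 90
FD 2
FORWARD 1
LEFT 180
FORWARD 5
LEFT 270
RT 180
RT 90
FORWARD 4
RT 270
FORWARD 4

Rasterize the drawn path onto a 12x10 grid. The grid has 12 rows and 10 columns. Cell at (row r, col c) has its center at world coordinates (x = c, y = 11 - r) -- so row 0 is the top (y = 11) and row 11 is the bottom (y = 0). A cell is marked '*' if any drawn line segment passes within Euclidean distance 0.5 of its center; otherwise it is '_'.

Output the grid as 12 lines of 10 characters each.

Segment 0: (3,1) -> (3,0)
Segment 1: (3,0) -> (1,0)
Segment 2: (1,0) -> (0,0)
Segment 3: (0,0) -> (5,-0)
Segment 4: (5,-0) -> (9,-0)
Segment 5: (9,-0) -> (9,4)

Answer: __________
__________
__________
__________
__________
__________
__________
_________*
_________*
_________*
___*_____*
**********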